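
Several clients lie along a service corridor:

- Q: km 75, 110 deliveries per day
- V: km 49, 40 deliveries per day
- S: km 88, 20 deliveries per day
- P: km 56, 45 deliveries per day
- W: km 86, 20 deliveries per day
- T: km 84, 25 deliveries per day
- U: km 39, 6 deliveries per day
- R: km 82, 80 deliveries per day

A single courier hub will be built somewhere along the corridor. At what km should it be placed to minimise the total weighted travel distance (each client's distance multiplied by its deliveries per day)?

x = 75

For a sum of weighted absolute distances on a line, the optimum is the weighted median (not the mean). Total weight W = 346; half-weight = 173.
Sort by position and accumulate weight:
  km 39 (U, w=6) → cum 6
  km 49 (V, w=40) → cum 46
  km 56 (P, w=45) → cum 91
  km 75 (Q, w=110) → cum 201  ≥ 173 → median here
  km 82 (R, w=80) → cum 281
  km 84 (T, w=25) → cum 306
  km 86 (W, w=20) → cum 326
  km 88 (S, w=20) → cum 346
Optimal location: km 75.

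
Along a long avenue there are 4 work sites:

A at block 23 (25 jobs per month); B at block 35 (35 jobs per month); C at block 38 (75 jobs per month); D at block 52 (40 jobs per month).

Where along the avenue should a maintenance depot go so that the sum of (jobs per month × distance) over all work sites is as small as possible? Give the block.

x = 38

For a sum of weighted absolute distances on a line, the optimum is the weighted median (not the mean). Total weight W = 175; half-weight = 87.5.
Sort by position and accumulate weight:
  block 23 (A, w=25) → cum 25
  block 35 (B, w=35) → cum 60
  block 38 (C, w=75) → cum 135  ≥ 87.5 → median here
  block 52 (D, w=40) → cum 175
Optimal location: block 38.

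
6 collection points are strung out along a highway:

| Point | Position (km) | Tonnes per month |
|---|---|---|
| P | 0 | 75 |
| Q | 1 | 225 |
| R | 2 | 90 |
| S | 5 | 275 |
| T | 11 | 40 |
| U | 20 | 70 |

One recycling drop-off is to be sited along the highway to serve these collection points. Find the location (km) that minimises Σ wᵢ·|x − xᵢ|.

For a sum of weighted absolute distances on a line, the optimum is the weighted median (not the mean). Total weight W = 775; half-weight = 387.5.
Sort by position and accumulate weight:
  km 0 (P, w=75) → cum 75
  km 1 (Q, w=225) → cum 300
  km 2 (R, w=90) → cum 390  ≥ 387.5 → median here
  km 5 (S, w=275) → cum 665
  km 11 (T, w=40) → cum 705
  km 20 (U, w=70) → cum 775
Optimal location: km 2.

x = 2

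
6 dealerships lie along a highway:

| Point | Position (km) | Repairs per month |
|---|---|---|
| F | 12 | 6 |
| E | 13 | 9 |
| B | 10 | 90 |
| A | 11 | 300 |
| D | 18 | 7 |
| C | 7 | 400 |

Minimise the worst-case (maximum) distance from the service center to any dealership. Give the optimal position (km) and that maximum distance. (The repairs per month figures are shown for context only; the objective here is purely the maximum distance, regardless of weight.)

The 1-center on a line is the midpoint of the two extreme points: leftmost at 7, rightmost at 18.
Optimal location = (7 + 18)/2 = 12.5; maximum distance = (18 − 7)/2 = 5.5.

location 12.5, max distance 5.5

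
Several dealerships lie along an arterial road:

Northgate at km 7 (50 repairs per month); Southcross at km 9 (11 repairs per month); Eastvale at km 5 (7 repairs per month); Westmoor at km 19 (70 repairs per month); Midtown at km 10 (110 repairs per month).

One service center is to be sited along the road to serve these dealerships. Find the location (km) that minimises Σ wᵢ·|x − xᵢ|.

x = 10

For a sum of weighted absolute distances on a line, the optimum is the weighted median (not the mean). Total weight W = 248; half-weight = 124.
Sort by position and accumulate weight:
  km 5 (Eastvale, w=7) → cum 7
  km 7 (Northgate, w=50) → cum 57
  km 9 (Southcross, w=11) → cum 68
  km 10 (Midtown, w=110) → cum 178  ≥ 124 → median here
  km 19 (Westmoor, w=70) → cum 248
Optimal location: km 10.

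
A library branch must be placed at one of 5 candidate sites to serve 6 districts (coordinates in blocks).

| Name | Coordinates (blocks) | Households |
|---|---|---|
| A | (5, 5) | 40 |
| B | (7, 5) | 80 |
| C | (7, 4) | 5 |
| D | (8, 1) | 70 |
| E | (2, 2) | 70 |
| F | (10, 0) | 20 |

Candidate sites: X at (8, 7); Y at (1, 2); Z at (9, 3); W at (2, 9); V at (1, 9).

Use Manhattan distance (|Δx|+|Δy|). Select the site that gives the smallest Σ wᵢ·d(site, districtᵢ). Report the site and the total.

Total weighted distance at each candidate:
  X (8, 7): total = 1830
  Y (1, 2): total = 1890
  Z (9, 3): total = 1425
  W (2, 9): total = 2860
  V (1, 9): total = 3145
Minimum is at Z with total 1425 blocks.

Z, total 1425 blocks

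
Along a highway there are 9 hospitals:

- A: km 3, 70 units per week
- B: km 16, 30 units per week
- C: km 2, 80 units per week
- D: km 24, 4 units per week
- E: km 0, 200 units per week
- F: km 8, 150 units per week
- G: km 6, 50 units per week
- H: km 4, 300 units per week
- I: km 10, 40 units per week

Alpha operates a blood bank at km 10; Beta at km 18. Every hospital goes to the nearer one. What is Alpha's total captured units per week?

890

The indifferent point is the midpoint (10+18)/2 = 14; hospitals left of it (closer to Alpha at 10) go to Alpha, those right go to Beta.
  E at 0 (w=200) → Alpha
  C at 2 (w=80) → Alpha
  A at 3 (w=70) → Alpha
  H at 4 (w=300) → Alpha
  G at 6 (w=50) → Alpha
  F at 8 (w=150) → Alpha
  I at 10 (w=40) → Alpha
  B at 16 (w=30) → Beta
  D at 24 (w=4) → Beta
Alpha captures 890; Beta captures 34.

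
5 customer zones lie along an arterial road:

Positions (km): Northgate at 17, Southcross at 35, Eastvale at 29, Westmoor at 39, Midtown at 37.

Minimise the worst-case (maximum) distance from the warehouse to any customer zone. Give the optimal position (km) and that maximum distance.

location 28, max distance 11

The 1-center on a line is the midpoint of the two extreme points: leftmost at 17, rightmost at 39.
Optimal location = (17 + 39)/2 = 28; maximum distance = (39 − 17)/2 = 11.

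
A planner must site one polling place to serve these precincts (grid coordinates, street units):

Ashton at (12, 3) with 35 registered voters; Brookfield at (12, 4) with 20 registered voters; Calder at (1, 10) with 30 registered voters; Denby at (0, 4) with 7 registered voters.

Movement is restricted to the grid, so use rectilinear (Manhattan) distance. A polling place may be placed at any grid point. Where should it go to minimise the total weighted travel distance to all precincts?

Manhattan distance separates: Σwᵢ(|x−xᵢ|+|y−yᵢ|) = Σwᵢ|x−xᵢ| + Σwᵢ|y−yᵢ|, so x and y are optimised independently as 1-D weighted medians.
Total weight W = 92; half = 46.
x-coordinate, sorted with cumulative weight:
  x=0 (Denby, w=7) cum 7
  x=1 (Calder, w=30) cum 37
  x=12 (Ashton, w=35) cum 72  ← median
  x=12 (Brookfield, w=20) cum 92
⇒ x* = 12
y-coordinate, sorted with cumulative weight:
  y=3 (Ashton, w=35) cum 35
  y=4 (Brookfield, w=20) cum 55  ← median
  y=4 (Denby, w=7) cum 62
  y=10 (Calder, w=30) cum 92
⇒ y* = 4

(12, 4)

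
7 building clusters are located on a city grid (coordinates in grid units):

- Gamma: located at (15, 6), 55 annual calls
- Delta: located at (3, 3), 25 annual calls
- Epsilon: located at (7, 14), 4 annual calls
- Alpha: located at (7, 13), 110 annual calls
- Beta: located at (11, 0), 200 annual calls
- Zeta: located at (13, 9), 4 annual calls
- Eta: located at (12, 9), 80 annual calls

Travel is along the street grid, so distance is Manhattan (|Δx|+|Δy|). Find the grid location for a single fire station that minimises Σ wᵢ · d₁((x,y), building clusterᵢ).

(11, 6)

Manhattan distance separates: Σwᵢ(|x−xᵢ|+|y−yᵢ|) = Σwᵢ|x−xᵢ| + Σwᵢ|y−yᵢ|, so x and y are optimised independently as 1-D weighted medians.
Total weight W = 478; half = 239.
x-coordinate, sorted with cumulative weight:
  x=3 (Delta, w=25) cum 25
  x=7 (Epsilon, w=4) cum 29
  x=7 (Alpha, w=110) cum 139
  x=11 (Beta, w=200) cum 339  ← median
  x=12 (Eta, w=80) cum 419
  x=13 (Zeta, w=4) cum 423
  x=15 (Gamma, w=55) cum 478
⇒ x* = 11
y-coordinate, sorted with cumulative weight:
  y=0 (Beta, w=200) cum 200
  y=3 (Delta, w=25) cum 225
  y=6 (Gamma, w=55) cum 280  ← median
  y=9 (Zeta, w=4) cum 284
  y=9 (Eta, w=80) cum 364
  y=13 (Alpha, w=110) cum 474
  y=14 (Epsilon, w=4) cum 478
⇒ y* = 6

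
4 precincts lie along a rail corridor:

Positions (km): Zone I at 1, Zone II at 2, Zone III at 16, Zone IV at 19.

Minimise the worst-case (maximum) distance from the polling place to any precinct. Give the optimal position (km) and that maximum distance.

location 10, max distance 9

The 1-center on a line is the midpoint of the two extreme points: leftmost at 1, rightmost at 19.
Optimal location = (1 + 19)/2 = 10; maximum distance = (19 − 1)/2 = 9.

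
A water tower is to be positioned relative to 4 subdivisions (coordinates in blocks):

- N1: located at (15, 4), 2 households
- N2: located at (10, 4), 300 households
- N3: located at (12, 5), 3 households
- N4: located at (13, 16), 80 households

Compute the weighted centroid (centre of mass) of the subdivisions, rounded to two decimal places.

The minimiser of Σwᵢ‖p−pᵢ‖² is the weighted centroid p* = (Σwᵢpᵢ)/(Σwᵢ).
Σwᵢ = 385.
Σwᵢxᵢ = 2·15 + 300·10 + 3·12 + 80·13 = 4106.
Σwᵢyᵢ = 2·4 + 300·4 + 3·5 + 80·16 = 2503.
x* = 4106/385 = 10.66, y* = 2503/385 = 6.50.

(10.66, 6.50)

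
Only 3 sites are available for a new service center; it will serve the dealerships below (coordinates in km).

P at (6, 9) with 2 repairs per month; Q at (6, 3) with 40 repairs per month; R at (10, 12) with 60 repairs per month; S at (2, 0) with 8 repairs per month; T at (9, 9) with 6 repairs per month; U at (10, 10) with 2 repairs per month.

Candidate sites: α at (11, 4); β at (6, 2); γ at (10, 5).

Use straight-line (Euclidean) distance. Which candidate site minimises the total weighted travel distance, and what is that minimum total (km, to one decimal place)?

γ, total 720.4 km

Total weighted distance at each candidate:
  α (11, 4): total = 825.1
  β (6, 2): total = 799.6
  γ (10, 5): total = 720.4
Minimum is at γ with total 720.4 km.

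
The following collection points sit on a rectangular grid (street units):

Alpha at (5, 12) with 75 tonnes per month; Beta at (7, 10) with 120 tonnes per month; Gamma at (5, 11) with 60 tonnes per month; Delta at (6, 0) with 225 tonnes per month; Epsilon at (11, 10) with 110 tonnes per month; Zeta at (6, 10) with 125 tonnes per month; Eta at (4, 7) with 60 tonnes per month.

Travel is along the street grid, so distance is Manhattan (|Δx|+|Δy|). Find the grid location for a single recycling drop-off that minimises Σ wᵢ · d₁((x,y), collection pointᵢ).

Manhattan distance separates: Σwᵢ(|x−xᵢ|+|y−yᵢ|) = Σwᵢ|x−xᵢ| + Σwᵢ|y−yᵢ|, so x and y are optimised independently as 1-D weighted medians.
Total weight W = 775; half = 387.5.
x-coordinate, sorted with cumulative weight:
  x=4 (Eta, w=60) cum 60
  x=5 (Alpha, w=75) cum 135
  x=5 (Gamma, w=60) cum 195
  x=6 (Delta, w=225) cum 420  ← median
  x=6 (Zeta, w=125) cum 545
  x=7 (Beta, w=120) cum 665
  x=11 (Epsilon, w=110) cum 775
⇒ x* = 6
y-coordinate, sorted with cumulative weight:
  y=0 (Delta, w=225) cum 225
  y=7 (Eta, w=60) cum 285
  y=10 (Beta, w=120) cum 405  ← median
  y=10 (Epsilon, w=110) cum 515
  y=10 (Zeta, w=125) cum 640
  y=11 (Gamma, w=60) cum 700
  y=12 (Alpha, w=75) cum 775
⇒ y* = 10

(6, 10)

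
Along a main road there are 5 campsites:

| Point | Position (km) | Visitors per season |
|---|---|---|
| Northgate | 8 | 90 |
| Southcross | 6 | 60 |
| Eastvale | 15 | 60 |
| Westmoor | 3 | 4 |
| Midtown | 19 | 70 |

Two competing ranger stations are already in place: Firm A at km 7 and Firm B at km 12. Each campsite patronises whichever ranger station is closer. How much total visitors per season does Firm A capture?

The indifferent point is the midpoint (7+12)/2 = 9.5; campsites left of it (closer to Firm A at 7) go to Firm A, those right go to Firm B.
  Westmoor at 3 (w=4) → Firm A
  Southcross at 6 (w=60) → Firm A
  Northgate at 8 (w=90) → Firm A
  Eastvale at 15 (w=60) → Firm B
  Midtown at 19 (w=70) → Firm B
Firm A captures 154; Firm B captures 130.

154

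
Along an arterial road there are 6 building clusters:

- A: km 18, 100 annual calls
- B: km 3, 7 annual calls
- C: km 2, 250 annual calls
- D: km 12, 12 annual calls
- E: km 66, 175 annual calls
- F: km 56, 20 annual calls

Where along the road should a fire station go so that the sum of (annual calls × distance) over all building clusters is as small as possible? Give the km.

x = 18

For a sum of weighted absolute distances on a line, the optimum is the weighted median (not the mean). Total weight W = 564; half-weight = 282.
Sort by position and accumulate weight:
  km 2 (C, w=250) → cum 250
  km 3 (B, w=7) → cum 257
  km 12 (D, w=12) → cum 269
  km 18 (A, w=100) → cum 369  ≥ 282 → median here
  km 56 (F, w=20) → cum 389
  km 66 (E, w=175) → cum 564
Optimal location: km 18.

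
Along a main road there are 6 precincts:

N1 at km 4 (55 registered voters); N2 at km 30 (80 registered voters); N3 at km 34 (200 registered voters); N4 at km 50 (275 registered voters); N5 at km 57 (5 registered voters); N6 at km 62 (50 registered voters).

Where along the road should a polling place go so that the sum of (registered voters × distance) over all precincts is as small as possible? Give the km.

x = 34

For a sum of weighted absolute distances on a line, the optimum is the weighted median (not the mean). Total weight W = 665; half-weight = 332.5.
Sort by position and accumulate weight:
  km 4 (N1, w=55) → cum 55
  km 30 (N2, w=80) → cum 135
  km 34 (N3, w=200) → cum 335  ≥ 332.5 → median here
  km 50 (N4, w=275) → cum 610
  km 57 (N5, w=5) → cum 615
  km 62 (N6, w=50) → cum 665
Optimal location: km 34.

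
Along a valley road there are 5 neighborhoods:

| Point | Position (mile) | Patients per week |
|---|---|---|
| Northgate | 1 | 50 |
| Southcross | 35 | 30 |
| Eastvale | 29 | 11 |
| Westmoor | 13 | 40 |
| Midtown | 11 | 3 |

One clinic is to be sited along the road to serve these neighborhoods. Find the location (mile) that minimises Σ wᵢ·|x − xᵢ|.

x = 13

For a sum of weighted absolute distances on a line, the optimum is the weighted median (not the mean). Total weight W = 134; half-weight = 67.
Sort by position and accumulate weight:
  mile 1 (Northgate, w=50) → cum 50
  mile 11 (Midtown, w=3) → cum 53
  mile 13 (Westmoor, w=40) → cum 93  ≥ 67 → median here
  mile 29 (Eastvale, w=11) → cum 104
  mile 35 (Southcross, w=30) → cum 134
Optimal location: mile 13.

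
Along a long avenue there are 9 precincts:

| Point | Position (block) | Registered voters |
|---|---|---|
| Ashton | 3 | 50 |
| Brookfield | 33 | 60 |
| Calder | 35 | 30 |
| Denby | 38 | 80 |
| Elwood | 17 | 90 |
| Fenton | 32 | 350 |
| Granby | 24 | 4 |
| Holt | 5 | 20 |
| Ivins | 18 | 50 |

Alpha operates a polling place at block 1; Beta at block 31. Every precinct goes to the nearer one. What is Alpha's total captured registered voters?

The indifferent point is the midpoint (1+31)/2 = 16; precincts left of it (closer to Alpha at 1) go to Alpha, those right go to Beta.
  Ashton at 3 (w=50) → Alpha
  Holt at 5 (w=20) → Alpha
  Elwood at 17 (w=90) → Beta
  Ivins at 18 (w=50) → Beta
  Granby at 24 (w=4) → Beta
  Fenton at 32 (w=350) → Beta
  Brookfield at 33 (w=60) → Beta
  Calder at 35 (w=30) → Beta
  Denby at 38 (w=80) → Beta
Alpha captures 70; Beta captures 664.

70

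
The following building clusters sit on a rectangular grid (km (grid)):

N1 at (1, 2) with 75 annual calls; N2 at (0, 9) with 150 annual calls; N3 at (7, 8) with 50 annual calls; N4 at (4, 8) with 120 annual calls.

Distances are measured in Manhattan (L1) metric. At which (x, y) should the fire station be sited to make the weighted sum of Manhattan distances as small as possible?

Manhattan distance separates: Σwᵢ(|x−xᵢ|+|y−yᵢ|) = Σwᵢ|x−xᵢ| + Σwᵢ|y−yᵢ|, so x and y are optimised independently as 1-D weighted medians.
Total weight W = 395; half = 197.5.
x-coordinate, sorted with cumulative weight:
  x=0 (N2, w=150) cum 150
  x=1 (N1, w=75) cum 225  ← median
  x=4 (N4, w=120) cum 345
  x=7 (N3, w=50) cum 395
⇒ x* = 1
y-coordinate, sorted with cumulative weight:
  y=2 (N1, w=75) cum 75
  y=8 (N3, w=50) cum 125
  y=8 (N4, w=120) cum 245  ← median
  y=9 (N2, w=150) cum 395
⇒ y* = 8

(1, 8)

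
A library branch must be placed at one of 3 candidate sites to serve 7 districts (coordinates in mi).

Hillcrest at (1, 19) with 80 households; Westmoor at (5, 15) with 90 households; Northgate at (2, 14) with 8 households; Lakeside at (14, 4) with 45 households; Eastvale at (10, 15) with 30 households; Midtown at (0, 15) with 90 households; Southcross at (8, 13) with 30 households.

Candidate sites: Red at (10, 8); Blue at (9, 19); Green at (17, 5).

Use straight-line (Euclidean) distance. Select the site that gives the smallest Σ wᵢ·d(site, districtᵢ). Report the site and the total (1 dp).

Total weighted distance at each candidate:
  Red (10, 8): total = 3715.9
  Blue (9, 19): total = 3122.0
  Green (17, 5): total = 5891.4
Minimum is at Blue with total 3122.0 mi.

Blue, total 3122.0 mi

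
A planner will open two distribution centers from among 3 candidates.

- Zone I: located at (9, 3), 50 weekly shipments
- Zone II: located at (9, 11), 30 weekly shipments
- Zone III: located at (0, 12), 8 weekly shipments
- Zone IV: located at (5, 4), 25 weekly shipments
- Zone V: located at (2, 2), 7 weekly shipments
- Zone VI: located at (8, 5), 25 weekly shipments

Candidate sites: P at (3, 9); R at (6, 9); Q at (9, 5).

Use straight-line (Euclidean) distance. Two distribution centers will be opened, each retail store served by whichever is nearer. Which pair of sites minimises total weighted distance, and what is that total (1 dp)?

Evaluate every pair (each demand assigned to the nearer of the two):
  {R, Q}: total = 443.2
  {P, Q}: total = 491.5
  {P, R}: total = 766.3
Best pair: {R, Q} with total 443.2.

{R, Q}, total 443.2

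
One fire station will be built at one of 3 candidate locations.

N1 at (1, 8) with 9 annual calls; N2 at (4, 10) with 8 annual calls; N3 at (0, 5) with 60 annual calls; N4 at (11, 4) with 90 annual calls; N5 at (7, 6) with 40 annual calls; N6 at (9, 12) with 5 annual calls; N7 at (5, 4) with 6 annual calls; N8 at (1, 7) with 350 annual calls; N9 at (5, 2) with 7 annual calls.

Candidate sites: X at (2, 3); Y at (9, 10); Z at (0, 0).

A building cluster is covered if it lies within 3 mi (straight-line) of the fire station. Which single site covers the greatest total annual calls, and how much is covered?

Coverage radius r = 3 mi; a point is covered iff (Δx)²+(Δy)² ≤ 3² = 9.
  X (2, 3): covers {N3} → 60
  Y (9, 10): covers {N6} → 5
  Z (0, 0): covers {none} → 0
Maximum coverage at X: 60 annual calls.

X, covering 60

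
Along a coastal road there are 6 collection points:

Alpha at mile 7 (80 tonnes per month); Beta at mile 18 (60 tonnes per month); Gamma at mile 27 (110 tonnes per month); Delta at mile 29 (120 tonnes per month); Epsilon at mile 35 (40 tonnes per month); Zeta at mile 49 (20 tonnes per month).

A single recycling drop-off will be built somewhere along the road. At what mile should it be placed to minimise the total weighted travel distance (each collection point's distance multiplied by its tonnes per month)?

x = 27

For a sum of weighted absolute distances on a line, the optimum is the weighted median (not the mean). Total weight W = 430; half-weight = 215.
Sort by position and accumulate weight:
  mile 7 (Alpha, w=80) → cum 80
  mile 18 (Beta, w=60) → cum 140
  mile 27 (Gamma, w=110) → cum 250  ≥ 215 → median here
  mile 29 (Delta, w=120) → cum 370
  mile 35 (Epsilon, w=40) → cum 410
  mile 49 (Zeta, w=20) → cum 430
Optimal location: mile 27.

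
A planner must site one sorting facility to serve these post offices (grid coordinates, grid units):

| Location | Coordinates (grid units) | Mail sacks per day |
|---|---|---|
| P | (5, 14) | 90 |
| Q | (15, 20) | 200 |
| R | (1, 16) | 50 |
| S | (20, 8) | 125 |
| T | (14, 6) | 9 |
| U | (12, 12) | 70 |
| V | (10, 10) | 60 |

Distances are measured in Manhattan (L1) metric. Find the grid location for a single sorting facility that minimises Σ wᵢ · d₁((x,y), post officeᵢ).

(15, 14)

Manhattan distance separates: Σwᵢ(|x−xᵢ|+|y−yᵢ|) = Σwᵢ|x−xᵢ| + Σwᵢ|y−yᵢ|, so x and y are optimised independently as 1-D weighted medians.
Total weight W = 604; half = 302.
x-coordinate, sorted with cumulative weight:
  x=1 (R, w=50) cum 50
  x=5 (P, w=90) cum 140
  x=10 (V, w=60) cum 200
  x=12 (U, w=70) cum 270
  x=14 (T, w=9) cum 279
  x=15 (Q, w=200) cum 479  ← median
  x=20 (S, w=125) cum 604
⇒ x* = 15
y-coordinate, sorted with cumulative weight:
  y=6 (T, w=9) cum 9
  y=8 (S, w=125) cum 134
  y=10 (V, w=60) cum 194
  y=12 (U, w=70) cum 264
  y=14 (P, w=90) cum 354  ← median
  y=16 (R, w=50) cum 404
  y=20 (Q, w=200) cum 604
⇒ y* = 14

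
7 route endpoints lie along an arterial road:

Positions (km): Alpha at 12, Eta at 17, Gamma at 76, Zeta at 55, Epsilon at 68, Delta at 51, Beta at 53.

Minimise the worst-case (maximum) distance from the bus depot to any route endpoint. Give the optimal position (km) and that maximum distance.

The 1-center on a line is the midpoint of the two extreme points: leftmost at 12, rightmost at 76.
Optimal location = (12 + 76)/2 = 44; maximum distance = (76 − 12)/2 = 32.

location 44, max distance 32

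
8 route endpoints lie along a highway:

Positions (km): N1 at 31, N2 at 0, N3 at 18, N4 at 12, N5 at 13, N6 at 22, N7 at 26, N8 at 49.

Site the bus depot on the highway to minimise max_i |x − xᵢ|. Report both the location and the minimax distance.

location 24.5, max distance 24.5

The 1-center on a line is the midpoint of the two extreme points: leftmost at 0, rightmost at 49.
Optimal location = (0 + 49)/2 = 24.5; maximum distance = (49 − 0)/2 = 24.5.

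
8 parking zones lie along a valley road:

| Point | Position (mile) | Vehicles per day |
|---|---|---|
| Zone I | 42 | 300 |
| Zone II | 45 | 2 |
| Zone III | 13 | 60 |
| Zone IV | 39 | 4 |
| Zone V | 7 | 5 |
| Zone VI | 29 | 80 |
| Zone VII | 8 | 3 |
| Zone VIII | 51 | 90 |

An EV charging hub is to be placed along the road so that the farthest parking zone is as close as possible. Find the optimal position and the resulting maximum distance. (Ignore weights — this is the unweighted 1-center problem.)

location 29, max distance 22

The 1-center on a line is the midpoint of the two extreme points: leftmost at 7, rightmost at 51.
Optimal location = (7 + 51)/2 = 29; maximum distance = (51 − 7)/2 = 22.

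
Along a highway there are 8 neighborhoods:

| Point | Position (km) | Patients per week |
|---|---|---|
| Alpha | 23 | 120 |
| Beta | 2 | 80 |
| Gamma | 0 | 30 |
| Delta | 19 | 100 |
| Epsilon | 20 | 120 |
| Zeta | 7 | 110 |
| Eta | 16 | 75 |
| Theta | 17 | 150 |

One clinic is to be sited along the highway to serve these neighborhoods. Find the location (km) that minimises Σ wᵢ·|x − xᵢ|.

For a sum of weighted absolute distances on a line, the optimum is the weighted median (not the mean). Total weight W = 785; half-weight = 392.5.
Sort by position and accumulate weight:
  km 0 (Gamma, w=30) → cum 30
  km 2 (Beta, w=80) → cum 110
  km 7 (Zeta, w=110) → cum 220
  km 16 (Eta, w=75) → cum 295
  km 17 (Theta, w=150) → cum 445  ≥ 392.5 → median here
  km 19 (Delta, w=100) → cum 545
  km 20 (Epsilon, w=120) → cum 665
  km 23 (Alpha, w=120) → cum 785
Optimal location: km 17.

x = 17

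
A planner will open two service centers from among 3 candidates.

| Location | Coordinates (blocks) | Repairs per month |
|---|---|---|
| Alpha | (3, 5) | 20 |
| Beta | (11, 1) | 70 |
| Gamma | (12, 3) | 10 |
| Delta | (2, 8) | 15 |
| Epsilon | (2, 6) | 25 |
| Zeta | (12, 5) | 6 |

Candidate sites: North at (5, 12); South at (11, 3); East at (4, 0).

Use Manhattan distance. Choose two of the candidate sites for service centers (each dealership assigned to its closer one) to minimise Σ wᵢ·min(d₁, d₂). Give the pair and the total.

Evaluate every pair (each demand assigned to the nearer of the two):
  {South, East}: total = 638
  {North, South}: total = 678
  {North, East}: total = 1173
Best pair: {South, East} with total 638.

{South, East}, total 638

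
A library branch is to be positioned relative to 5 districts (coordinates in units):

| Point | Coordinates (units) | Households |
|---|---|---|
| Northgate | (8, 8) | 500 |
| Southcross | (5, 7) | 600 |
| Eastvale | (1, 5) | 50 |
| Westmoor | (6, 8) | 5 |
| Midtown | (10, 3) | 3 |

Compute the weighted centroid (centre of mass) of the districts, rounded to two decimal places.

(6.14, 7.34)

The minimiser of Σwᵢ‖p−pᵢ‖² is the weighted centroid p* = (Σwᵢpᵢ)/(Σwᵢ).
Σwᵢ = 1158.
Σwᵢxᵢ = 500·8 + 600·5 + 50·1 + 5·6 + 3·10 = 7110.
Σwᵢyᵢ = 500·8 + 600·7 + 50·5 + 5·8 + 3·3 = 8499.
x* = 7110/1158 = 6.14, y* = 8499/1158 = 7.34.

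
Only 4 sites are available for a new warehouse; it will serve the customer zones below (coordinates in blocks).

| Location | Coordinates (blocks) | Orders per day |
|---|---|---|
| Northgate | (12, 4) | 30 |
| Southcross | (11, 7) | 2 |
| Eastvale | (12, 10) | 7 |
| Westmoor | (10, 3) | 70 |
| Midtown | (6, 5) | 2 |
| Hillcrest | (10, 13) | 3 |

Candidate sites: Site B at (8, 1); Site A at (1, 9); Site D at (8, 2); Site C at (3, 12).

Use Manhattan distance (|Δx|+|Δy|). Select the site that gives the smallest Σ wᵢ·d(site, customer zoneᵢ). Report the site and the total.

Total weighted distance at each candidate:
  Site B (8, 1): total = 653
  Site A (1, 9): total = 1695
  Site D (8, 2): total = 539
  Site C (3, 12): total = 1777
Minimum is at Site D with total 539 blocks.

Site D, total 539 blocks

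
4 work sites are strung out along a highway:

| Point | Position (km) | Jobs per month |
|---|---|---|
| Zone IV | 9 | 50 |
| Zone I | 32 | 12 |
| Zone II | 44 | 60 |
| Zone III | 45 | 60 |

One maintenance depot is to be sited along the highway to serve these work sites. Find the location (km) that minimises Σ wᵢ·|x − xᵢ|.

x = 44

For a sum of weighted absolute distances on a line, the optimum is the weighted median (not the mean). Total weight W = 182; half-weight = 91.
Sort by position and accumulate weight:
  km 9 (Zone IV, w=50) → cum 50
  km 32 (Zone I, w=12) → cum 62
  km 44 (Zone II, w=60) → cum 122  ≥ 91 → median here
  km 45 (Zone III, w=60) → cum 182
Optimal location: km 44.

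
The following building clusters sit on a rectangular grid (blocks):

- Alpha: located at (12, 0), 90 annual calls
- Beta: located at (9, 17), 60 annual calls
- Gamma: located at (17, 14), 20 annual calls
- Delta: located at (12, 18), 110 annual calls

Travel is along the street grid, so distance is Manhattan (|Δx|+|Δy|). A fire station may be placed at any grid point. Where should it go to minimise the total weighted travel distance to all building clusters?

Manhattan distance separates: Σwᵢ(|x−xᵢ|+|y−yᵢ|) = Σwᵢ|x−xᵢ| + Σwᵢ|y−yᵢ|, so x and y are optimised independently as 1-D weighted medians.
Total weight W = 280; half = 140.
x-coordinate, sorted with cumulative weight:
  x=9 (Beta, w=60) cum 60
  x=12 (Alpha, w=90) cum 150  ← median
  x=12 (Delta, w=110) cum 260
  x=17 (Gamma, w=20) cum 280
⇒ x* = 12
y-coordinate, sorted with cumulative weight:
  y=0 (Alpha, w=90) cum 90
  y=14 (Gamma, w=20) cum 110
  y=17 (Beta, w=60) cum 170  ← median
  y=18 (Delta, w=110) cum 280
⇒ y* = 17

(12, 17)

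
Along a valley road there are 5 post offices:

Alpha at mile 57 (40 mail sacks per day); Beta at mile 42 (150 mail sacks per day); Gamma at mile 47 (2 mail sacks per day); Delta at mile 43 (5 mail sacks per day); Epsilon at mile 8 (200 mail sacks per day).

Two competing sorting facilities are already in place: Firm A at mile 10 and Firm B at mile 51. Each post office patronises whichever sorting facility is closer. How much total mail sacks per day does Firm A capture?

200

The indifferent point is the midpoint (10+51)/2 = 30.5; post offices left of it (closer to Firm A at 10) go to Firm A, those right go to Firm B.
  Epsilon at 8 (w=200) → Firm A
  Beta at 42 (w=150) → Firm B
  Delta at 43 (w=5) → Firm B
  Gamma at 47 (w=2) → Firm B
  Alpha at 57 (w=40) → Firm B
Firm A captures 200; Firm B captures 197.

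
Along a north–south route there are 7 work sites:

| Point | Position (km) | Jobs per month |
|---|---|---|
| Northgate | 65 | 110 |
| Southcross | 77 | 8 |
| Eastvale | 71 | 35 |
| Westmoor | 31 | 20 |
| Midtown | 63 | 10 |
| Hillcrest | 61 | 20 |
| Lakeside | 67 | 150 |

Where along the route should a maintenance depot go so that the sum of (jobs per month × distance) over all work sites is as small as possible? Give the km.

For a sum of weighted absolute distances on a line, the optimum is the weighted median (not the mean). Total weight W = 353; half-weight = 176.5.
Sort by position and accumulate weight:
  km 31 (Westmoor, w=20) → cum 20
  km 61 (Hillcrest, w=20) → cum 40
  km 63 (Midtown, w=10) → cum 50
  km 65 (Northgate, w=110) → cum 160
  km 67 (Lakeside, w=150) → cum 310  ≥ 176.5 → median here
  km 71 (Eastvale, w=35) → cum 345
  km 77 (Southcross, w=8) → cum 353
Optimal location: km 67.

x = 67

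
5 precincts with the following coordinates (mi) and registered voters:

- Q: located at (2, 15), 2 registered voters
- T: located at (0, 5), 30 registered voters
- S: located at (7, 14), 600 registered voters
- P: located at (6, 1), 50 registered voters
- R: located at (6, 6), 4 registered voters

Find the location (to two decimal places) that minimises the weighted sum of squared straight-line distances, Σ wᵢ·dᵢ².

(6.60, 12.62)

The minimiser of Σwᵢ‖p−pᵢ‖² is the weighted centroid p* = (Σwᵢpᵢ)/(Σwᵢ).
Σwᵢ = 686.
Σwᵢxᵢ = 2·2 + 30·0 + 600·7 + 50·6 + 4·6 = 4528.
Σwᵢyᵢ = 2·15 + 30·5 + 600·14 + 50·1 + 4·6 = 8654.
x* = 4528/686 = 6.60, y* = 8654/686 = 12.62.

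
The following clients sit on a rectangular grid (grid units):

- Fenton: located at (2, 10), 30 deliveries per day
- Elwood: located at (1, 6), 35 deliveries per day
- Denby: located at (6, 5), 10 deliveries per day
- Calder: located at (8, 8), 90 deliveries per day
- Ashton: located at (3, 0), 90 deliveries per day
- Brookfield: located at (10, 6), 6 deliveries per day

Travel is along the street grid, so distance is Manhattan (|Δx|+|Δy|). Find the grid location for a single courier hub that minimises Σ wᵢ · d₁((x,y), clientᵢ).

Manhattan distance separates: Σwᵢ(|x−xᵢ|+|y−yᵢ|) = Σwᵢ|x−xᵢ| + Σwᵢ|y−yᵢ|, so x and y are optimised independently as 1-D weighted medians.
Total weight W = 261; half = 130.5.
x-coordinate, sorted with cumulative weight:
  x=1 (Elwood, w=35) cum 35
  x=2 (Fenton, w=30) cum 65
  x=3 (Ashton, w=90) cum 155  ← median
  x=6 (Denby, w=10) cum 165
  x=8 (Calder, w=90) cum 255
  x=10 (Brookfield, w=6) cum 261
⇒ x* = 3
y-coordinate, sorted with cumulative weight:
  y=0 (Ashton, w=90) cum 90
  y=5 (Denby, w=10) cum 100
  y=6 (Elwood, w=35) cum 135  ← median
  y=6 (Brookfield, w=6) cum 141
  y=8 (Calder, w=90) cum 231
  y=10 (Fenton, w=30) cum 261
⇒ y* = 6

(3, 6)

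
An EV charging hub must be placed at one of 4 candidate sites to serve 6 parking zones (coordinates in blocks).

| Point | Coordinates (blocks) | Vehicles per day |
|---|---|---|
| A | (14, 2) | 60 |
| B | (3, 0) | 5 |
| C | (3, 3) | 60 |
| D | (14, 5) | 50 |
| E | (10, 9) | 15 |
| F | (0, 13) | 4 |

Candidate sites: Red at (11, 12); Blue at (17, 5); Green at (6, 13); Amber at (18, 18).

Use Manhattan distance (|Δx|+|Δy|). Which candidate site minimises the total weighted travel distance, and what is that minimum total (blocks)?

Blue, total 1830 blocks

Total weighted distance at each candidate:
  Red (11, 12): total = 2508
  Blue (17, 5): total = 1830
  Green (6, 13): total = 2944
  Amber (18, 18): total = 4362
Minimum is at Blue with total 1830 blocks.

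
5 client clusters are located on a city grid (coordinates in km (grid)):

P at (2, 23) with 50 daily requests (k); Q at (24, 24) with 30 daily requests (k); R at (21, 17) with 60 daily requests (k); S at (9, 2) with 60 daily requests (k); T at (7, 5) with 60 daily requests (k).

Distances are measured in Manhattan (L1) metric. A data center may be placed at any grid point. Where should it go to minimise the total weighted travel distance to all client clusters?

(9, 17)

Manhattan distance separates: Σwᵢ(|x−xᵢ|+|y−yᵢ|) = Σwᵢ|x−xᵢ| + Σwᵢ|y−yᵢ|, so x and y are optimised independently as 1-D weighted medians.
Total weight W = 260; half = 130.
x-coordinate, sorted with cumulative weight:
  x=2 (P, w=50) cum 50
  x=7 (T, w=60) cum 110
  x=9 (S, w=60) cum 170  ← median
  x=21 (R, w=60) cum 230
  x=24 (Q, w=30) cum 260
⇒ x* = 9
y-coordinate, sorted with cumulative weight:
  y=2 (S, w=60) cum 60
  y=5 (T, w=60) cum 120
  y=17 (R, w=60) cum 180  ← median
  y=23 (P, w=50) cum 230
  y=24 (Q, w=30) cum 260
⇒ y* = 17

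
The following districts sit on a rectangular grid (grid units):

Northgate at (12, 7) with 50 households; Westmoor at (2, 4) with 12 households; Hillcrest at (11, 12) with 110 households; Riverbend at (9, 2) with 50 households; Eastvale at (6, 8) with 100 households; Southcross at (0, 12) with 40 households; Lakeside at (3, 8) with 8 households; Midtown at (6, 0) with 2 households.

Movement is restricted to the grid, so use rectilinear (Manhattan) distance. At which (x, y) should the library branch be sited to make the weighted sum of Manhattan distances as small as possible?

(9, 8)

Manhattan distance separates: Σwᵢ(|x−xᵢ|+|y−yᵢ|) = Σwᵢ|x−xᵢ| + Σwᵢ|y−yᵢ|, so x and y are optimised independently as 1-D weighted medians.
Total weight W = 372; half = 186.
x-coordinate, sorted with cumulative weight:
  x=0 (Southcross, w=40) cum 40
  x=2 (Westmoor, w=12) cum 52
  x=3 (Lakeside, w=8) cum 60
  x=6 (Eastvale, w=100) cum 160
  x=6 (Midtown, w=2) cum 162
  x=9 (Riverbend, w=50) cum 212  ← median
  x=11 (Hillcrest, w=110) cum 322
  x=12 (Northgate, w=50) cum 372
⇒ x* = 9
y-coordinate, sorted with cumulative weight:
  y=0 (Midtown, w=2) cum 2
  y=2 (Riverbend, w=50) cum 52
  y=4 (Westmoor, w=12) cum 64
  y=7 (Northgate, w=50) cum 114
  y=8 (Eastvale, w=100) cum 214  ← median
  y=8 (Lakeside, w=8) cum 222
  y=12 (Hillcrest, w=110) cum 332
  y=12 (Southcross, w=40) cum 372
⇒ y* = 8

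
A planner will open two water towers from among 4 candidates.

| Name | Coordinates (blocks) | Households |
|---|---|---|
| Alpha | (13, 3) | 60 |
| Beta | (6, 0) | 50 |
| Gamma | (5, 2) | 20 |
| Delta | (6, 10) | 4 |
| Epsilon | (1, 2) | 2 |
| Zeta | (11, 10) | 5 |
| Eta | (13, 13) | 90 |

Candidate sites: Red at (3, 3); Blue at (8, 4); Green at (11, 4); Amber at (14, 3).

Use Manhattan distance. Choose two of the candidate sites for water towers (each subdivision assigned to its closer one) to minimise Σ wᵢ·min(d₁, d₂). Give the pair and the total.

Evaluate every pair (each demand assigned to the nearer of the two):
  {Red, Amber}: total = 1506
  {Blue, Amber}: total = 1545
  {Red, Green}: total = 1606
  {Blue, Green}: total = 1650
  {Green, Amber}: total = 1758
  {Red, Blue}: total = 2063
Best pair: {Red, Amber} with total 1506.

{Red, Amber}, total 1506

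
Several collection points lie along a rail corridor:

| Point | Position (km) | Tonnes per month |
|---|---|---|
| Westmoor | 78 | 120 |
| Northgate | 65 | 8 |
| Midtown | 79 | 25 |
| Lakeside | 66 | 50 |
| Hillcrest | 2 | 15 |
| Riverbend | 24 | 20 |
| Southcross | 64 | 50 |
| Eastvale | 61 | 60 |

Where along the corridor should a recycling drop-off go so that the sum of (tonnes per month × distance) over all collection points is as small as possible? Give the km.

x = 66

For a sum of weighted absolute distances on a line, the optimum is the weighted median (not the mean). Total weight W = 348; half-weight = 174.
Sort by position and accumulate weight:
  km 2 (Hillcrest, w=15) → cum 15
  km 24 (Riverbend, w=20) → cum 35
  km 61 (Eastvale, w=60) → cum 95
  km 64 (Southcross, w=50) → cum 145
  km 65 (Northgate, w=8) → cum 153
  km 66 (Lakeside, w=50) → cum 203  ≥ 174 → median here
  km 78 (Westmoor, w=120) → cum 323
  km 79 (Midtown, w=25) → cum 348
Optimal location: km 66.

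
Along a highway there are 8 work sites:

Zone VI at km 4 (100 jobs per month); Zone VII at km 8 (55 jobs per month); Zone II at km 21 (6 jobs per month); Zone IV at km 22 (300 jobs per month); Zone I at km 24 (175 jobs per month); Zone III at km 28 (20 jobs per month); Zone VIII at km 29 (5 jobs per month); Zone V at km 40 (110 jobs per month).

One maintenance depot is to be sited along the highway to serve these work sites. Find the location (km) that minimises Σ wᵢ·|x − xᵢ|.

x = 22

For a sum of weighted absolute distances on a line, the optimum is the weighted median (not the mean). Total weight W = 771; half-weight = 385.5.
Sort by position and accumulate weight:
  km 4 (Zone VI, w=100) → cum 100
  km 8 (Zone VII, w=55) → cum 155
  km 21 (Zone II, w=6) → cum 161
  km 22 (Zone IV, w=300) → cum 461  ≥ 385.5 → median here
  km 24 (Zone I, w=175) → cum 636
  km 28 (Zone III, w=20) → cum 656
  km 29 (Zone VIII, w=5) → cum 661
  km 40 (Zone V, w=110) → cum 771
Optimal location: km 22.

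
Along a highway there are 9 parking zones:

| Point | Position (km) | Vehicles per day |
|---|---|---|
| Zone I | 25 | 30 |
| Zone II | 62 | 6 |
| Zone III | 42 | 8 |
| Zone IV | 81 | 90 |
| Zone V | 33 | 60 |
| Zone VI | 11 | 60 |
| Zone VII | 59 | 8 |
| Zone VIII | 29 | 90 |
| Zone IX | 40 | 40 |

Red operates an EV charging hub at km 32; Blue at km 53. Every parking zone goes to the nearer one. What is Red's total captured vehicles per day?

The indifferent point is the midpoint (32+53)/2 = 42.5; parking zones left of it (closer to Red at 32) go to Red, those right go to Blue.
  Zone VI at 11 (w=60) → Red
  Zone I at 25 (w=30) → Red
  Zone VIII at 29 (w=90) → Red
  Zone V at 33 (w=60) → Red
  Zone IX at 40 (w=40) → Red
  Zone III at 42 (w=8) → Red
  Zone VII at 59 (w=8) → Blue
  Zone II at 62 (w=6) → Blue
  Zone IV at 81 (w=90) → Blue
Red captures 288; Blue captures 104.

288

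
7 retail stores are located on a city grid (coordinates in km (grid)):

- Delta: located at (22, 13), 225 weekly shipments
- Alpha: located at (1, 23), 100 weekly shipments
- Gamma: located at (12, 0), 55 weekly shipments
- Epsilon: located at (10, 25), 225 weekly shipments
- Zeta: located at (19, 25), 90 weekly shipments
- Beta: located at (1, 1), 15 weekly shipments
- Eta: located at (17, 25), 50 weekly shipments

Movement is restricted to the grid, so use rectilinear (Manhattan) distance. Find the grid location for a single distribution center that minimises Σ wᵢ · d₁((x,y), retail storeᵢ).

(12, 23)

Manhattan distance separates: Σwᵢ(|x−xᵢ|+|y−yᵢ|) = Σwᵢ|x−xᵢ| + Σwᵢ|y−yᵢ|, so x and y are optimised independently as 1-D weighted medians.
Total weight W = 760; half = 380.
x-coordinate, sorted with cumulative weight:
  x=1 (Alpha, w=100) cum 100
  x=1 (Beta, w=15) cum 115
  x=10 (Epsilon, w=225) cum 340
  x=12 (Gamma, w=55) cum 395  ← median
  x=17 (Eta, w=50) cum 445
  x=19 (Zeta, w=90) cum 535
  x=22 (Delta, w=225) cum 760
⇒ x* = 12
y-coordinate, sorted with cumulative weight:
  y=0 (Gamma, w=55) cum 55
  y=1 (Beta, w=15) cum 70
  y=13 (Delta, w=225) cum 295
  y=23 (Alpha, w=100) cum 395  ← median
  y=25 (Epsilon, w=225) cum 620
  y=25 (Zeta, w=90) cum 710
  y=25 (Eta, w=50) cum 760
⇒ y* = 23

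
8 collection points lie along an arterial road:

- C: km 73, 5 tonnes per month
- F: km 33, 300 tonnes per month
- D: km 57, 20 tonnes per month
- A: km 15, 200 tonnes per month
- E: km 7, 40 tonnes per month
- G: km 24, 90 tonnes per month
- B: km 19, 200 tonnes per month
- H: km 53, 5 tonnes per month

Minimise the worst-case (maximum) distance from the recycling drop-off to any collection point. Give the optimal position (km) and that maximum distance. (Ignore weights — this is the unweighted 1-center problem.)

location 40, max distance 33

The 1-center on a line is the midpoint of the two extreme points: leftmost at 7, rightmost at 73.
Optimal location = (7 + 73)/2 = 40; maximum distance = (73 − 7)/2 = 33.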